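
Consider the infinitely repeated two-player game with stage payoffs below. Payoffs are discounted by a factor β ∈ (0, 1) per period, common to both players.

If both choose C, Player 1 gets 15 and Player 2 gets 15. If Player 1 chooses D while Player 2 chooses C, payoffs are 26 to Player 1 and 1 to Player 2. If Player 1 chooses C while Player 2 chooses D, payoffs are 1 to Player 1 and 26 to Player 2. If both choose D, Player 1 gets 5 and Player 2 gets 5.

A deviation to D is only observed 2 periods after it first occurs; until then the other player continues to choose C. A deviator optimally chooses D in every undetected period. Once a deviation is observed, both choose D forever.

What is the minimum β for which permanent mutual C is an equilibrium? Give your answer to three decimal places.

0.724

A deviator earns 26 for 2 periods, then 5 forever; cooperating earns 15 forever. Multiplying the IC by (1−β):
15 ≥ 26(1−β^2) + 5β^2, so 21·β^2 ≥ 11 and β^2 ≥ 11/21.
β ≥ (11/21)^(1/2) ≈ 0.724.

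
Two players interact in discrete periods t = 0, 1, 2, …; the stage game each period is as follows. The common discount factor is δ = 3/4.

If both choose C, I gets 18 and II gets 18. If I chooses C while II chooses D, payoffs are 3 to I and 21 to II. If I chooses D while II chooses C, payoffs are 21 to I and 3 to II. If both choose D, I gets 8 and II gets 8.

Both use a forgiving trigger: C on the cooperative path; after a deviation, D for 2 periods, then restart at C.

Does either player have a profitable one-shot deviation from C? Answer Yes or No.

IC: δ+…+δ^2 ≥ (21−18)/(18−8) = 3/10.
At δ = 3/4: partial sum = 1.3125 ≥ 0.3000. Cooperation sustainable.

No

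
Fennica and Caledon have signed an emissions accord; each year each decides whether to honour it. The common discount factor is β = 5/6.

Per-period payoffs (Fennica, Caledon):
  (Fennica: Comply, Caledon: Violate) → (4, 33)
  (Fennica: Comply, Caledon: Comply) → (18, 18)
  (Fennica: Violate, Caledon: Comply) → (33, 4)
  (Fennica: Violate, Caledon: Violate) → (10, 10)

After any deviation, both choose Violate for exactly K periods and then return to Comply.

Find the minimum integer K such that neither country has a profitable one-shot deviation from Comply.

IC: β(1−β^K)/(1−β) ≥ (33−18)/(18−10) = 15/8.
With β = 5/6: need 1 − β^K ≥ 15/8·(1−5/6)/(5/6), i.e. β^K ≤ 0.6250.
Since (5/6)^2 = 0.6944 and (5/6)^3 = 0.5787, the smallest such K is 3.

3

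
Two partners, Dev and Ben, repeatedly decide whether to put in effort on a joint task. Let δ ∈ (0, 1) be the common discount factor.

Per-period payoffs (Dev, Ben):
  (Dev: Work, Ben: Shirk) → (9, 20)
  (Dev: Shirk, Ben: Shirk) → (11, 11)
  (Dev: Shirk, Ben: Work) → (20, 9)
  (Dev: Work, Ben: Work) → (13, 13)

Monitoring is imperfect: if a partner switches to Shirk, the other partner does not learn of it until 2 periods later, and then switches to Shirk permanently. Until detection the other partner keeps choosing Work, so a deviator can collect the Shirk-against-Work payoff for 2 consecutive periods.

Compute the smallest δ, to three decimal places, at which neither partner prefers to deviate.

The best deviation is to choose Shirk for all 2 undetected periods, earning 20 each, then 11 forever once detected.
Deviation value: 20(1−δ^2)/(1−δ) + 11δ^2/(1−δ); cooperation value: 13/(1−δ).
IC: 13 ≥ 20(1−δ^2) + 11δ^2 = 20 − 9δ^2.
So δ^2 ≥ 7/9, giving δ ≥ (7/9)^(1/2) ≈ 0.882.

0.882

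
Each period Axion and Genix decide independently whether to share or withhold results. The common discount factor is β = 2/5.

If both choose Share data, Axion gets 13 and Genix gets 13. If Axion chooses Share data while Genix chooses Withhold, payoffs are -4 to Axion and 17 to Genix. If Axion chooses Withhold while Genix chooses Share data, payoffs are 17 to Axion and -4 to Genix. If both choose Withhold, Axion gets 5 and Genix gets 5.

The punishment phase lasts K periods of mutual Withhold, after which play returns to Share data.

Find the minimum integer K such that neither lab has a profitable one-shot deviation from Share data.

2

IC: β(1−β^K)/(1−β) ≥ (17−13)/(13−5) = 1/2.
With β = 2/5: need 1 − β^K ≥ 1/2·(1−2/5)/(2/5), i.e. β^K ≤ 0.2500.
Since (2/5)^1 = 0.4000 and (2/5)^2 = 0.1600, the smallest such K is 2.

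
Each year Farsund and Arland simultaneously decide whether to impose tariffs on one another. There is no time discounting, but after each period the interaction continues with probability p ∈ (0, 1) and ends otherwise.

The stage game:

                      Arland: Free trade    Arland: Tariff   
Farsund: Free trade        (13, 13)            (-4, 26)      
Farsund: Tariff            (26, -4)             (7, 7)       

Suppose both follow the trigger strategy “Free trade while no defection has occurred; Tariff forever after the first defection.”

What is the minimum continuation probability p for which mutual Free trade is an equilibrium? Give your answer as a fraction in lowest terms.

13/19

With no time discounting, the continuation probability p plays the role of the discount factor.
Grim-trigger IC: 13/(1−p) ≥ 26 + 7p/(1−p) ⇒ p ≥ (26−13)/(26−7) = 13/19.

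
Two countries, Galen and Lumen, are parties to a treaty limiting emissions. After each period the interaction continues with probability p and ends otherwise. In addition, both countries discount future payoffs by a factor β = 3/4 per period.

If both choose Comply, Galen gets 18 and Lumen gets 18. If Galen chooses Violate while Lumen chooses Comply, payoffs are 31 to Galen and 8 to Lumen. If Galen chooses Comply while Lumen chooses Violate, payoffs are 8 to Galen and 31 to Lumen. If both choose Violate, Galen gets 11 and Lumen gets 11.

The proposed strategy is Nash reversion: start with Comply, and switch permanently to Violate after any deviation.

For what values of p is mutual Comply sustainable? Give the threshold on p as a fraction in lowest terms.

13/15

Expected continuation weight on next period's payoff is β·p = 3/4·p, which plays the role of the discount factor.
Cooperation requires 3/4·p ≥ (31−18)/(31−11) = 13/20, hence p ≥ 13/15.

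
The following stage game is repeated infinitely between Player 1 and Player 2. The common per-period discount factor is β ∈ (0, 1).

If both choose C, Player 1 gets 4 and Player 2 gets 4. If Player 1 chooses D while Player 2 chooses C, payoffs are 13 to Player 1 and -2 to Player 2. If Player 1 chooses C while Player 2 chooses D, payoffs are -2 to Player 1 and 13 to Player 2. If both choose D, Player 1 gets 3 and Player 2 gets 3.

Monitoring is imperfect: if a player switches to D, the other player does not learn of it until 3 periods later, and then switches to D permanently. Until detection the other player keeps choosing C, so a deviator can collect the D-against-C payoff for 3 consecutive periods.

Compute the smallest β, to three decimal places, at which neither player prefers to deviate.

0.965

The best deviation is to choose D for all 3 undetected periods, earning 13 each, then 3 forever once detected.
Deviation value: 13(1−β^3)/(1−β) + 3β^3/(1−β); cooperation value: 4/(1−β).
IC: 4 ≥ 13(1−β^3) + 3β^3 = 13 − 10β^3.
So β^3 ≥ 9/10, giving β ≥ (9/10)^(1/3) ≈ 0.965.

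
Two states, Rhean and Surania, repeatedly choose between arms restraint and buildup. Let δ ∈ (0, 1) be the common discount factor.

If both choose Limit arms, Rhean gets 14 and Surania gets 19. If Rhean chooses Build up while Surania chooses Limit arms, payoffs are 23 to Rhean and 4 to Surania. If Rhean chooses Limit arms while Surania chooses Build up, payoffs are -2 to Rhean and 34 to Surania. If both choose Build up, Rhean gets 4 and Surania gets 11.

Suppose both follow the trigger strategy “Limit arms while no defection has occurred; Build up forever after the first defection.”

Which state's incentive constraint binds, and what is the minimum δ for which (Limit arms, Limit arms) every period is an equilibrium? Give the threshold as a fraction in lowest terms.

For Rhean: deviation gain 23−14 = 9, per-period punishment loss 14−4 = 10. IC gives δ ≥ 9/19.
For Surania: gain 15, loss 8 per period, so δ ≥ 15/23.
The tighter constraint is Surania's, so cooperation needs δ ≥ 15/23.

Surania; δ ≥ 15/23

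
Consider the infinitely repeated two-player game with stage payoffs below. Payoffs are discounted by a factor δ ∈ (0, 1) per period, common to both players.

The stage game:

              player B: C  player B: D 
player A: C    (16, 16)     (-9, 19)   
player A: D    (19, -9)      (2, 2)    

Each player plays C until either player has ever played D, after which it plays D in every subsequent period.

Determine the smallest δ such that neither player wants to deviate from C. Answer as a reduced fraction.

3/17

One-period gain from deviating is 19 − 16 = 3. The loss is 16 − 2 = 14 in every subsequent period, with present value 14·δ/(1−δ).
Deviation is unprofitable when 14·δ/(1−δ) ≥ 3, i.e. δ/(1−δ) ≥ 3/14.
Equivalently δ ≥ 3/(3+14) = 3/17.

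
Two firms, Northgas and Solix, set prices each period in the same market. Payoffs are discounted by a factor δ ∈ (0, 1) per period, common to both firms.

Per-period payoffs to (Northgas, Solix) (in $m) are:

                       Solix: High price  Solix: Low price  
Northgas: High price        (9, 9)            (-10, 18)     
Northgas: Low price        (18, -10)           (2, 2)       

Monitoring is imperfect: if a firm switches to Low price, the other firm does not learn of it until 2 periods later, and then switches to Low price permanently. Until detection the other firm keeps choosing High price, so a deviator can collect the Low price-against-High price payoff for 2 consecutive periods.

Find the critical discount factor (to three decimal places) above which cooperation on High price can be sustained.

0.750

A deviator earns 18 for 2 periods, then 2 forever; cooperating earns 9 forever. Multiplying the IC by (1−δ):
9 ≥ 18(1−δ^2) + 2δ^2, so 16·δ^2 ≥ 9 and δ^2 ≥ 9/16.
δ ≥ (9/16)^(1/2) ≈ 0.750.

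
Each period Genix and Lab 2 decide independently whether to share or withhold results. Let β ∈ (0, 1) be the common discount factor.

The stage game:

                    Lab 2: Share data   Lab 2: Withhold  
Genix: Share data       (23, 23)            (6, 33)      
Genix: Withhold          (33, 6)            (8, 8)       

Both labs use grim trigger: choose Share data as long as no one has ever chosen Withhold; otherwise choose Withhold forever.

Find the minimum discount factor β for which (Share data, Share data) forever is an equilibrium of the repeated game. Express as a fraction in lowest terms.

Under grim trigger the critical discount factor is (T−C)/(T−P) with T = 33, C = 23, P = 8.
β* = (33−23)/(33−8) = 10/25 = 2/5.

2/5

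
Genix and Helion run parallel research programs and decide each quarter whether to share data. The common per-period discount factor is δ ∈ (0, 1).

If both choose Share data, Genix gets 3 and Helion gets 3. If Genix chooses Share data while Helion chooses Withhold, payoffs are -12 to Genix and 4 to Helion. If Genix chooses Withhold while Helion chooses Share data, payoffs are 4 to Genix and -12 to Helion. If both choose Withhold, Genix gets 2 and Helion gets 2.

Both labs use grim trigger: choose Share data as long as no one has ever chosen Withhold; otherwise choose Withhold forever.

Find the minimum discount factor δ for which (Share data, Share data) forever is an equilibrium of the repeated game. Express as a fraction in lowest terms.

1/2

Cooperation forever yields 3 each period: 3/(1−δ).
Deviating yields 4 once, then 2 forever: 4 + 2δ/(1−δ).
No profitable deviation requires 3/(1−δ) ≥ 4 + 2δ/(1−δ).
Multiplying by (1−δ): 3 ≥ 4(1−δ) + 2δ = 4 − 2δ.
So 2δ ≥ 1, i.e. δ ≥ 1/2.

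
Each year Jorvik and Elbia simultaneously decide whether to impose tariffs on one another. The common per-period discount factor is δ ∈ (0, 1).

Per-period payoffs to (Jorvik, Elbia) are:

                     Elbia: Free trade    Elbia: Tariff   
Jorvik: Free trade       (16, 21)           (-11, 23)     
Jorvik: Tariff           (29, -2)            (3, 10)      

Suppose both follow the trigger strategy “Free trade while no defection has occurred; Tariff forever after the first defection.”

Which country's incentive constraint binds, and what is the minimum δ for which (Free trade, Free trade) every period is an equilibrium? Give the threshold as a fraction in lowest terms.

Jorvik: cooperation gives 16 each period; deviation gives 29 once then 3 forever.
  16/(1−δ) ≥ 29 + 3δ/(1−δ) ⇒ δ ≥ 13/26 = 1/2.
Elbia: cooperation gives 21 each period; deviation gives 23 once then 10 forever.
  δ ≥ 2/13.
Both must hold, so the binding constraint is Jorvik's: δ ≥ 1/2.

Jorvik; δ ≥ 1/2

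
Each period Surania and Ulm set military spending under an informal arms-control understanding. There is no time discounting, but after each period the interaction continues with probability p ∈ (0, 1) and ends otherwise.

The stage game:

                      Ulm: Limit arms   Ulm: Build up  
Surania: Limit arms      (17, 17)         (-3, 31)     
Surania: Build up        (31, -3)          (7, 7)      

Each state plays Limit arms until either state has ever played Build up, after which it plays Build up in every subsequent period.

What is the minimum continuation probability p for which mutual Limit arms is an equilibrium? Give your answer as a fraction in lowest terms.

Expected cooperation value is 17 + p·17 + p²·17 + … = 17/(1−p); deviation gives 31 + p·7/(1−p).
17 ≥ 31(1−p) + 7p ⇒ 24p ≥ 14 ⇒ p ≥ 14/24 = 7/12.

7/12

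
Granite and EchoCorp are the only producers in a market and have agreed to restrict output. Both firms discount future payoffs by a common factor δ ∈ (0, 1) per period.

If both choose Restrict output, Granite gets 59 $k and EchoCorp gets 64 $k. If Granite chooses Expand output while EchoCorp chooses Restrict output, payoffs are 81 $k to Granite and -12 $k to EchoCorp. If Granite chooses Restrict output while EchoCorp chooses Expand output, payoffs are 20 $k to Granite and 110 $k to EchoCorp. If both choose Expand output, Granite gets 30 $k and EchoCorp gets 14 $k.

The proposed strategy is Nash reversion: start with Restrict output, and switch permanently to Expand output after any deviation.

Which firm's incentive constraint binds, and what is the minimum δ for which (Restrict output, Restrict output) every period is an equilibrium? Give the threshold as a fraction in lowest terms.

Granite: cooperation gives 59 each period; deviation gives 81 once then 30 forever.
  59/(1−δ) ≥ 81 + 30δ/(1−δ) ⇒ δ ≥ 22/51.
EchoCorp: cooperation gives 64 each period; deviation gives 110 once then 14 forever.
  δ ≥ 46/96 = 23/48.
Both must hold, so the binding constraint is EchoCorp's: δ ≥ 23/48.

EchoCorp; δ ≥ 23/48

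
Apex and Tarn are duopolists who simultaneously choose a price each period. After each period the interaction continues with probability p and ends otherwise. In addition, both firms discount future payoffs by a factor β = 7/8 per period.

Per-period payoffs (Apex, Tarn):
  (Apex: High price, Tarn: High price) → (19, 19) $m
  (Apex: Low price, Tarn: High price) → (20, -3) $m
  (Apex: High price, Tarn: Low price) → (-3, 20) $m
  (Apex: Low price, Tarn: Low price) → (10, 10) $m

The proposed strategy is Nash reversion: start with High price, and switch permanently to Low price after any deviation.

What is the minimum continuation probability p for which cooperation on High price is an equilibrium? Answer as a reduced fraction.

Expected continuation weight on next period's payoff is β·p = 7/8·p, which plays the role of the discount factor.
Cooperation requires 7/8·p ≥ (20−19)/(20−10) = 1/10, hence p ≥ 4/35.

4/35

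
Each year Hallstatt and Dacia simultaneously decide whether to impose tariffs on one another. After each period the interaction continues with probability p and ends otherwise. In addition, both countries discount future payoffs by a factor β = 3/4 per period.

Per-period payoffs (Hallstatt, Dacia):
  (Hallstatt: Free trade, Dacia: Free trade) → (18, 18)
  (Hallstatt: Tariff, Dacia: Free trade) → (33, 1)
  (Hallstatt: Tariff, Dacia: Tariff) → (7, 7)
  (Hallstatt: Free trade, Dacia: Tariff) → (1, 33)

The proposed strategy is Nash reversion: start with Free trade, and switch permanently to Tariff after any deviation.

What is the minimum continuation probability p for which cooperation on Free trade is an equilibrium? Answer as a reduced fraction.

Expected continuation weight on next period's payoff is β·p = 3/4·p, which plays the role of the discount factor.
Cooperation requires 3/4·p ≥ (33−18)/(33−7) = 15/26, hence p ≥ 10/13.

10/13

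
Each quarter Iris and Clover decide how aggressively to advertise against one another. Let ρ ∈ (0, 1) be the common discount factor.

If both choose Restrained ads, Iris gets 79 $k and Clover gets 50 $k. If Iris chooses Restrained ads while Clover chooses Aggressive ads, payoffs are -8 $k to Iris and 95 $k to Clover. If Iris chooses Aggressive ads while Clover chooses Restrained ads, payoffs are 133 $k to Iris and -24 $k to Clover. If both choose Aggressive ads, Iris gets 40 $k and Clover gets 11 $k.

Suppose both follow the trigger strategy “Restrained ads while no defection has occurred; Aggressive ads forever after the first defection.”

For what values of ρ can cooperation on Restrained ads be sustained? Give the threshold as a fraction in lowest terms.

18/31

Iris: cooperation gives 79 each period; deviation gives 133 once then 40 forever.
  79/(1−ρ) ≥ 133 + 40ρ/(1−ρ) ⇒ ρ ≥ 54/93 = 18/31.
Clover: cooperation gives 50 each period; deviation gives 95 once then 11 forever.
  ρ ≥ 45/84 = 15/28.
Both must hold, so the binding constraint is Iris's: ρ ≥ 18/31.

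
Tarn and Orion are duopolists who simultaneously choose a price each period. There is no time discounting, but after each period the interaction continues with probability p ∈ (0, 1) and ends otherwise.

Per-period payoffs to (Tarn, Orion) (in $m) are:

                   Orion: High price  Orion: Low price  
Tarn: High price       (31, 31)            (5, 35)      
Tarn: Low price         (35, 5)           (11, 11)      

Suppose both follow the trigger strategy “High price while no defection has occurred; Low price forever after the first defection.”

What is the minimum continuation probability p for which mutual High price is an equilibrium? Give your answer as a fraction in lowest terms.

1/6

With no time discounting, the continuation probability p plays the role of the discount factor.
Grim-trigger IC: 31/(1−p) ≥ 35 + 11p/(1−p) ⇒ p ≥ (35−31)/(35−11) = 1/6.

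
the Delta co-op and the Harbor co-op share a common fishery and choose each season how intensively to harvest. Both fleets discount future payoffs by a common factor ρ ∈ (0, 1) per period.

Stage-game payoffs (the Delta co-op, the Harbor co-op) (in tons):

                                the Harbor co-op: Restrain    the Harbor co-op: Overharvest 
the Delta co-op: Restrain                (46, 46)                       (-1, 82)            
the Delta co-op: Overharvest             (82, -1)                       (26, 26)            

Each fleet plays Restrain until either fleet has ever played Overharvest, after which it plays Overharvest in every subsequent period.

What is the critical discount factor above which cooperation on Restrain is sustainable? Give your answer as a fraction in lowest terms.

Under grim trigger the critical discount factor is (T−C)/(T−P) with T = 82, C = 46, P = 26.
ρ* = (82−46)/(82−26) = 36/56 = 9/14.

9/14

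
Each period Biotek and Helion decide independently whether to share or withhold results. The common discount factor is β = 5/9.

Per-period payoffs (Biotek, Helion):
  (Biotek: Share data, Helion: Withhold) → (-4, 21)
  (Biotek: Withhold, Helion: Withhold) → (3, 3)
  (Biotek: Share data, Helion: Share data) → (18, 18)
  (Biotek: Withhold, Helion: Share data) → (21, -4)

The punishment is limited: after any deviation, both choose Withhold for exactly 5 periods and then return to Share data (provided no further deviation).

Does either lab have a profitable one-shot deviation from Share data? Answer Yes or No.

No

IC: β+…+β^5 ≥ (21−18)/(18−3) = 1/5.
At β = 5/9: partial sum = 1.1838 ≥ 0.2000. Cooperation sustainable.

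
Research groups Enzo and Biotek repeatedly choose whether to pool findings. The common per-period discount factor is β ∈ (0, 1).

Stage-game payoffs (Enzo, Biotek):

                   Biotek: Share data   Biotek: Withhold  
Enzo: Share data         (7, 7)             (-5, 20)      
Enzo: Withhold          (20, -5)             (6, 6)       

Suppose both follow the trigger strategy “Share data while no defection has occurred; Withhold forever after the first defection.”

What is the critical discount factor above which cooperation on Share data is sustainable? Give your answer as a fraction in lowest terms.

7/(1−β) ≥ 20 + 6β/(1−β)
7 ≥ 20 − 14β
β ≥ 13/14.

13/14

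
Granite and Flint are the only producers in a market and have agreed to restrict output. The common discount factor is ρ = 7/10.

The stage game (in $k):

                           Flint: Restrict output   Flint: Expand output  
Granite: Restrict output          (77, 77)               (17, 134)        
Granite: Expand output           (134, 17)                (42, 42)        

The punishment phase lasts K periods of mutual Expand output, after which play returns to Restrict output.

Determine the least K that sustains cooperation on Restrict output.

Need Σ_{k=1}^{K} ρ^k ≥ (134−77)/(77−42) = 1.6286 at ρ = 7/10.
At K = 3 the sum is 1.5330 < 1.6286; at K = 4 it is 1.7731 ≥ 1.6286.
So the minimum punishment length is K = 4.

4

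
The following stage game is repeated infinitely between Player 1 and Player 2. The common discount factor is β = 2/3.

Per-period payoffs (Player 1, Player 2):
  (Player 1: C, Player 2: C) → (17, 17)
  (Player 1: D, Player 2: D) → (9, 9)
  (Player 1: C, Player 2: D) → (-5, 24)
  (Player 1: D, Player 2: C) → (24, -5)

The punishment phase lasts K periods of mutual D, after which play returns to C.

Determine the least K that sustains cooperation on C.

2

IC: β(1−β^K)/(1−β) ≥ (24−17)/(17−9) = 7/8.
With β = 2/3: need 1 − β^K ≥ 7/8·(1−2/3)/(2/3), i.e. β^K ≤ 0.5625.
Since (2/3)^1 = 0.6667 and (2/3)^2 = 0.4444, the smallest such K is 2.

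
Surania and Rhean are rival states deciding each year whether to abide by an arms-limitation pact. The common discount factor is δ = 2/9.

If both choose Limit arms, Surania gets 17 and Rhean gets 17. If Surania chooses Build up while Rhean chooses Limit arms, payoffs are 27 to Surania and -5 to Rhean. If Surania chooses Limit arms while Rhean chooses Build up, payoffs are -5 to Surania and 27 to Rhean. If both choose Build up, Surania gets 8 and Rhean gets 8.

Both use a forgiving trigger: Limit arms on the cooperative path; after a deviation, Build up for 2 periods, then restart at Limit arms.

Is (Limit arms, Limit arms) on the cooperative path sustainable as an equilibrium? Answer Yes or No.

No

A one-shot deviation gives 27 now, then 8 for 2 periods, then back to 17.
Gain from deviating: (27−17) today; loss: (17−8) in each of the next 2 periods.
No-deviation condition: (17−8)(δ+…+δ^2) ≥ 27−17, i.e. δ+…+δ^2 ≥ 10/9.
At δ = 2/9: δ+…+δ^2 = 0.2716 < 1.1111.
So cooperation is not sustainable.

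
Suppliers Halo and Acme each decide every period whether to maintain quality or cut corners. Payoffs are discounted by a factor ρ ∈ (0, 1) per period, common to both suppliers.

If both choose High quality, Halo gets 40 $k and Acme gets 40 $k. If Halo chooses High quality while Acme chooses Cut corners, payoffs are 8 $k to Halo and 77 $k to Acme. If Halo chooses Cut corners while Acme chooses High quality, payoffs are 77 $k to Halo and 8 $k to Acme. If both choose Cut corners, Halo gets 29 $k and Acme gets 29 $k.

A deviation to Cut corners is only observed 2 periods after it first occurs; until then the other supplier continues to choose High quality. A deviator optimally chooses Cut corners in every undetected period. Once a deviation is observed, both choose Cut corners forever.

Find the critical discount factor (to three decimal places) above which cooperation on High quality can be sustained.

Deviating for the 2 undetected periods gains 77−40 = 37 per period over cooperation, then loses 40−29 = 11 per period forever once punishment starts.
Gain: 37(1 + ρ + … + ρ^1); loss: 11·ρ^2/(1−ρ).
No profitable deviation ⇔ 37(1−ρ^2) ≤ 11·ρ^2, i.e. ρ^2 ≥ 37/(37+11) = 37/48.
Hence ρ ≥ (37/48)^(1/2) ≈ 0.878.

0.878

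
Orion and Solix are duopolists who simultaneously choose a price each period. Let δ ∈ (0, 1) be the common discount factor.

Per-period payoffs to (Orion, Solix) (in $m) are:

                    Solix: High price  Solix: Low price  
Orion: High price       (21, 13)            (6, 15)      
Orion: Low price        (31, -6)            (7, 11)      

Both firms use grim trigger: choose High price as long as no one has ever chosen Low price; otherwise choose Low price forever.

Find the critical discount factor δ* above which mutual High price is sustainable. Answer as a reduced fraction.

1/2

Orion's threshold: (31−21)/(31−7) = 5/12.
Solix's threshold: (15−13)/(15−11) = 1/2.
5/12 < 1/2, so Solix binds and δ* = 1/2.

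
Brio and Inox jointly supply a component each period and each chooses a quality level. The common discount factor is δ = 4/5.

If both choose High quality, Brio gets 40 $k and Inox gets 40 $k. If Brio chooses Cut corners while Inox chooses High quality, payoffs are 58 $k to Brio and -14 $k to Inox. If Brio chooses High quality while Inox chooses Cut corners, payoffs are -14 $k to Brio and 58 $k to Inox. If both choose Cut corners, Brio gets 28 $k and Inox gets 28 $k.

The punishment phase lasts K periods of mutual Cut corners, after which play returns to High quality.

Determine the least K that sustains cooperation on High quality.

IC: δ(1−δ^K)/(1−δ) ≥ (58−40)/(40−28) = 3/2.
With δ = 4/5: need 1 − δ^K ≥ 3/2·(1−4/5)/(4/5), i.e. δ^K ≤ 0.6250.
Since (4/5)^2 = 0.6400 and (4/5)^3 = 0.5120, the smallest such K is 3.

3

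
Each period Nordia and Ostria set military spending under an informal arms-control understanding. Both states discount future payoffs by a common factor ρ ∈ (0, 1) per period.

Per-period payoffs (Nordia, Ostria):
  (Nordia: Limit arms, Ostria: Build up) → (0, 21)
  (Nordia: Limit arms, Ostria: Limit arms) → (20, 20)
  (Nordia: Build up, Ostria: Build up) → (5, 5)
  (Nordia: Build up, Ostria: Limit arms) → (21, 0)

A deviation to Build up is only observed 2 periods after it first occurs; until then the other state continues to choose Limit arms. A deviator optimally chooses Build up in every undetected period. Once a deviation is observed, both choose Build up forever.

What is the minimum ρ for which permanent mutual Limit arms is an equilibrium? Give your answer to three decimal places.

0.250

The best deviation is to choose Build up for all 2 undetected periods, earning 21 each, then 5 forever once detected.
Deviation value: 21(1−ρ^2)/(1−ρ) + 5ρ^2/(1−ρ); cooperation value: 20/(1−ρ).
IC: 20 ≥ 21(1−ρ^2) + 5ρ^2 = 21 − 16ρ^2.
So ρ^2 ≥ 1/16, giving ρ ≥ (1/16)^(1/2) ≈ 0.250.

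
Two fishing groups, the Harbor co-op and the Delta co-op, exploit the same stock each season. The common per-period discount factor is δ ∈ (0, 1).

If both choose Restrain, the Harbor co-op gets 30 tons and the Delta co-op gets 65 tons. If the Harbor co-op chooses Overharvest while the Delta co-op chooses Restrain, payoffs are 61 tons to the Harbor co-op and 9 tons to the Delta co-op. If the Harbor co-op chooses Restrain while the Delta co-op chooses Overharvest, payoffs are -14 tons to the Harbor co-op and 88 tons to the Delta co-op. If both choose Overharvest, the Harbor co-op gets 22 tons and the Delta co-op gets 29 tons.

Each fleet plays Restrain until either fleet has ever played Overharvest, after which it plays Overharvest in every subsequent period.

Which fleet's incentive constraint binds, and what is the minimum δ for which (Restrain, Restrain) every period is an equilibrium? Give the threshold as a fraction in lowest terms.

the Harbor co-op; δ ≥ 31/39

the Harbor co-op: cooperation gives 30 each period; deviation gives 61 once then 22 forever.
  30/(1−δ) ≥ 61 + 22δ/(1−δ) ⇒ δ ≥ 31/39.
the Delta co-op: cooperation gives 65 each period; deviation gives 88 once then 29 forever.
  δ ≥ 23/59.
Both must hold, so the binding constraint is the Harbor co-op's: δ ≥ 31/39.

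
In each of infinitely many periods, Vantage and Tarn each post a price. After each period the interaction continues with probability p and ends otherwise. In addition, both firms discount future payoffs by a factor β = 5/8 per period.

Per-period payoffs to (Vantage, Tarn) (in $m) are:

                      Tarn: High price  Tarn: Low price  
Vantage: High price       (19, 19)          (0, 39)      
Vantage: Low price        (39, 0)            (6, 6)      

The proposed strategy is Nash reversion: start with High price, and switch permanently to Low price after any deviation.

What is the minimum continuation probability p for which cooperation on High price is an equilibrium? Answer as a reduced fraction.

Expected continuation weight on next period's payoff is β·p = 5/8·p, which plays the role of the discount factor.
Cooperation requires 5/8·p ≥ (39−19)/(39−6) = 20/33, hence p ≥ 32/33.

32/33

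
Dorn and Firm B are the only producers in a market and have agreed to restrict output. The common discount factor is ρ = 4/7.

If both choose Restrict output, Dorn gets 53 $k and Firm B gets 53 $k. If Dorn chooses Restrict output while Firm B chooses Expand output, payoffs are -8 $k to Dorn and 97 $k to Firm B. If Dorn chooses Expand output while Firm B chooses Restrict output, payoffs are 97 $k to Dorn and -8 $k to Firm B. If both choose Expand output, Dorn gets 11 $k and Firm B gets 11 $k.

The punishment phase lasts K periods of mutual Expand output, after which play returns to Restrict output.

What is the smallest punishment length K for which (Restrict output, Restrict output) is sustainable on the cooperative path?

IC: ρ(1−ρ^K)/(1−ρ) ≥ (97−53)/(53−11) = 22/21.
With ρ = 4/7: need 1 − ρ^K ≥ 22/21·(1−4/7)/(4/7), i.e. ρ^K ≤ 0.2143.
Since (4/7)^2 = 0.3265 and (4/7)^3 = 0.1866, the smallest such K is 3.

3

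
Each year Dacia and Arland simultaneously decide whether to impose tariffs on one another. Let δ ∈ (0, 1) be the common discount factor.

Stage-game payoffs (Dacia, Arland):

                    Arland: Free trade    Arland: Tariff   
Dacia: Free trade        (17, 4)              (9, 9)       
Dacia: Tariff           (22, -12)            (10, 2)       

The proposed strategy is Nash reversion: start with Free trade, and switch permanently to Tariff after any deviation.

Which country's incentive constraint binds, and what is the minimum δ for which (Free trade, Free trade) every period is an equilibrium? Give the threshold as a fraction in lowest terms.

Arland; δ ≥ 5/7

For Dacia: deviation gain 22−17 = 5, per-period punishment loss 17−10 = 7. IC gives δ ≥ 5/12.
For Arland: gain 5, loss 2 per period, so δ ≥ 5/7.
The tighter constraint is Arland's, so cooperation needs δ ≥ 5/7.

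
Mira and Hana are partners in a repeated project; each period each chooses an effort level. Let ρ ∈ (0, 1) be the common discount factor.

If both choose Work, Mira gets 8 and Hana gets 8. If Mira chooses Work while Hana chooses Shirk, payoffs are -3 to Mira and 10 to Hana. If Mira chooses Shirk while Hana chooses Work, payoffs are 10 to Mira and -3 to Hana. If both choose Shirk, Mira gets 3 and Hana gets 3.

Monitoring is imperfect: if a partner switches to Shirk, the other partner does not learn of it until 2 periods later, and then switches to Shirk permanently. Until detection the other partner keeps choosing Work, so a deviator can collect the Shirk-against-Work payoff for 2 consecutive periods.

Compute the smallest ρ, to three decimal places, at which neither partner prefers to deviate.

A deviator earns 10 for 2 periods, then 3 forever; cooperating earns 8 forever. Multiplying the IC by (1−ρ):
8 ≥ 10(1−ρ^2) + 3ρ^2, so 7·ρ^2 ≥ 2 and ρ^2 ≥ 2/7.
ρ ≥ (2/7)^(1/2) ≈ 0.535.

0.535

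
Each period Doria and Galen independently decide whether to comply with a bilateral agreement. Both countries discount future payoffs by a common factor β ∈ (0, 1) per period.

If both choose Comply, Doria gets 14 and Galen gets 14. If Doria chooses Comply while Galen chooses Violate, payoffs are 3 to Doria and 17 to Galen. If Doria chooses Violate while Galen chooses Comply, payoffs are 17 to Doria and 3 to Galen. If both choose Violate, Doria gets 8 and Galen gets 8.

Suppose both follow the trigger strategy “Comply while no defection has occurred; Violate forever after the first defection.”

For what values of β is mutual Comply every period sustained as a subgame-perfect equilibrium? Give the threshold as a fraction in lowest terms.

One-period gain from deviating is 17 − 14 = 3. The loss is 14 − 8 = 6 in every subsequent period, with present value 6·β/(1−β).
Deviation is unprofitable when 6·β/(1−β) ≥ 3, i.e. β/(1−β) ≥ 1/2.
Equivalently β ≥ 3/(3+6) = 1/3.

1/3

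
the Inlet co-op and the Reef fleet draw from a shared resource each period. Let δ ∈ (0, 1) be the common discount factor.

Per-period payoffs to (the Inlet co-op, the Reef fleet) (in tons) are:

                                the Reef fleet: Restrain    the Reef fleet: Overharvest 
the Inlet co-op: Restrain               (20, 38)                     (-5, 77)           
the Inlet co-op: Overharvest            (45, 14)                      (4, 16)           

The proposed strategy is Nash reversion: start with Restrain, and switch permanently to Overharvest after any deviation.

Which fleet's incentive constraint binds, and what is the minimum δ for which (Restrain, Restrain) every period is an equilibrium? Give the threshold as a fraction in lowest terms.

the Inlet co-op's threshold: (45−20)/(45−4) = 25/41.
the Reef fleet's threshold: (77−38)/(77−16) = 39/61.
25/41 < 39/61, so the Reef fleet binds and δ* = 39/61.

the Reef fleet; δ ≥ 39/61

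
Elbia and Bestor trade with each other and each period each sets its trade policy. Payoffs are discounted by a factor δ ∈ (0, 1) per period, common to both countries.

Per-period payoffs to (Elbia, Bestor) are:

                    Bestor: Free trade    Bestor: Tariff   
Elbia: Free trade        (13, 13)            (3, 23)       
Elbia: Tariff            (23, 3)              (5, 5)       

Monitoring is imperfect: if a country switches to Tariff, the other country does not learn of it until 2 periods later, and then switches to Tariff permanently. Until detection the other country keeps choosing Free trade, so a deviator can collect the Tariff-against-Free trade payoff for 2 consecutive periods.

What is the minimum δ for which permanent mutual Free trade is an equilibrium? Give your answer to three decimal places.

0.745

Deviating for the 2 undetected periods gains 23−13 = 10 per period over cooperation, then loses 13−5 = 8 per period forever once punishment starts.
Gain: 10(1 + δ + … + δ^1); loss: 8·δ^2/(1−δ).
No profitable deviation ⇔ 10(1−δ^2) ≤ 8·δ^2, i.e. δ^2 ≥ 10/(10+8) = 5/9.
Hence δ ≥ (5/9)^(1/2) ≈ 0.745.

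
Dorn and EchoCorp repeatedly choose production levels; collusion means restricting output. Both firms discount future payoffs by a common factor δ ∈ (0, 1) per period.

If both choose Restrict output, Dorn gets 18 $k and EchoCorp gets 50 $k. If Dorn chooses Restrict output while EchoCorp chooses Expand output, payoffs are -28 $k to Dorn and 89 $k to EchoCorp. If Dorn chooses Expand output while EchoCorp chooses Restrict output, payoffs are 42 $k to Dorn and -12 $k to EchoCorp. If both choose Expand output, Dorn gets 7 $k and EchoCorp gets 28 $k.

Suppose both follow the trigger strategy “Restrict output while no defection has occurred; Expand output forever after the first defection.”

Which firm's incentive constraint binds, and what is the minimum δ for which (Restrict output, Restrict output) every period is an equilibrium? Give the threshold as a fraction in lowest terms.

Dorn; δ ≥ 24/35

Dorn: cooperation gives 18 each period; deviation gives 42 once then 7 forever.
  18/(1−δ) ≥ 42 + 7δ/(1−δ) ⇒ δ ≥ 24/35.
EchoCorp: cooperation gives 50 each period; deviation gives 89 once then 28 forever.
  δ ≥ 39/61.
Both must hold, so the binding constraint is Dorn's: δ ≥ 24/35.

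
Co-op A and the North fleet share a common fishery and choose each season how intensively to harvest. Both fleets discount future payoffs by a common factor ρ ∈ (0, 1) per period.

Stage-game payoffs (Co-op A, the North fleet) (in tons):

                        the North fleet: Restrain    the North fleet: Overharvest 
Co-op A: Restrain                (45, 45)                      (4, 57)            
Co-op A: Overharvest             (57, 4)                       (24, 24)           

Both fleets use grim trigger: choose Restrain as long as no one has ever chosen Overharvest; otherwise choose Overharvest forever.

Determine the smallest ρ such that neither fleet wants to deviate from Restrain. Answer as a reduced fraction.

Cooperation forever yields 45 each period: 45/(1−ρ).
Deviating yields 57 once, then 24 forever: 57 + 24ρ/(1−ρ).
No profitable deviation requires 45/(1−ρ) ≥ 57 + 24ρ/(1−ρ).
Multiplying by (1−ρ): 45 ≥ 57(1−ρ) + 24ρ = 57 − 33ρ.
So 33ρ ≥ 12, i.e. ρ ≥ 12/33 = 4/11.

4/11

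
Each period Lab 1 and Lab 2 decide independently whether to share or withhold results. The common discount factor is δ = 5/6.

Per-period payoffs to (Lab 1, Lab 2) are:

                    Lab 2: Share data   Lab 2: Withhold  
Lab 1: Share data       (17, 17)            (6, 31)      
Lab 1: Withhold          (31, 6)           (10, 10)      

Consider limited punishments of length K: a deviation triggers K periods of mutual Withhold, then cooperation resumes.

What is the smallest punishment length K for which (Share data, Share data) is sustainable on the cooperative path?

3

No profitable deviation requires (17−10)(δ+…+δ^K) ≥ 31−17, i.e. δ+…+δ^K ≥ 2 ≈ 2.0000.
With δ = 5/6, the partial sums are K=1: 0.8333, K=2: 1.5278, K=3: 2.1065.
K = 3 is the first length at which the sum reaches 2.0000.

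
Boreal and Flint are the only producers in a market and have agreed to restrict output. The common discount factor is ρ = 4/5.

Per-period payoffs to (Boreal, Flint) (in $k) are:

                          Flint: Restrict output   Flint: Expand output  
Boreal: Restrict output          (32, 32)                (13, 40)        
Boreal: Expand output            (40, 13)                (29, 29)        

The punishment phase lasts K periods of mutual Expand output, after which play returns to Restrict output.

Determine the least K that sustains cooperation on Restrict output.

Need Σ_{k=1}^{K} ρ^k ≥ (40−32)/(32−29) = 2.6667 at ρ = 4/5.
At K = 4 the sum is 2.3616 < 2.6667; at K = 5 it is 2.6893 ≥ 2.6667.
So the minimum punishment length is K = 5.

5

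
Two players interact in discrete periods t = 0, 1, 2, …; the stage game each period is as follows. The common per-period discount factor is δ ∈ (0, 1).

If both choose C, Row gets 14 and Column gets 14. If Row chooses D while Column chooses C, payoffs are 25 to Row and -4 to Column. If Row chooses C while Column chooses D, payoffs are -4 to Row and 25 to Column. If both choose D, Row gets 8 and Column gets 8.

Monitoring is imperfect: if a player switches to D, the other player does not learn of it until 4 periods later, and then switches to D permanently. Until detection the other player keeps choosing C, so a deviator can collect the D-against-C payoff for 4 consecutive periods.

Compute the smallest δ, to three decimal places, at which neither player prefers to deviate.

The best deviation is to choose D for all 4 undetected periods, earning 25 each, then 8 forever once detected.
Deviation value: 25(1−δ^4)/(1−δ) + 8δ^4/(1−δ); cooperation value: 14/(1−δ).
IC: 14 ≥ 25(1−δ^4) + 8δ^4 = 25 − 17δ^4.
So δ^4 ≥ 11/17, giving δ ≥ (11/17)^(1/4) ≈ 0.897.

0.897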